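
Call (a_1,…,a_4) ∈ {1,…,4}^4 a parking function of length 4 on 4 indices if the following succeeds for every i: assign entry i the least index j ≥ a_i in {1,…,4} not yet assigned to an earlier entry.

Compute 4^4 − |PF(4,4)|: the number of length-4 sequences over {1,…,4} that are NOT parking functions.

131

|PF(4,4)| = (4+1−4)·(4+1)^{4−1} = 1·125 = 125 [KW]
One tuple (2,1,4,4) → sorted (1,2,4,4): b_3=4>3, not a PF.
4^4 − 125 = 256 − 125 = 131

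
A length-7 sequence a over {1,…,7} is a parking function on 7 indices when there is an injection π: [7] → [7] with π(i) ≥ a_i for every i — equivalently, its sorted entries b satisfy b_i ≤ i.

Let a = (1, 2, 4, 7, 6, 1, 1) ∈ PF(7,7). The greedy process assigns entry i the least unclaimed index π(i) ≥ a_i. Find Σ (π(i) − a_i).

Σπ = 28 ({1..7} each once); Σa = 1+2+4+7+6+1+1 = 22; disp = 28−22 = 6.

6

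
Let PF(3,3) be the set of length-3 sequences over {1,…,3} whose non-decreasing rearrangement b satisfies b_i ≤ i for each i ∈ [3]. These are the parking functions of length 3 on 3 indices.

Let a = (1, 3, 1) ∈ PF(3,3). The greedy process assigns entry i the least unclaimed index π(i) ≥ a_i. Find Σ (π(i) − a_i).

Σπ = 3·4/2 = 6 (π permutes [3]); Σa = 1+3+1 = 5; disp = 6−5 = 1.

1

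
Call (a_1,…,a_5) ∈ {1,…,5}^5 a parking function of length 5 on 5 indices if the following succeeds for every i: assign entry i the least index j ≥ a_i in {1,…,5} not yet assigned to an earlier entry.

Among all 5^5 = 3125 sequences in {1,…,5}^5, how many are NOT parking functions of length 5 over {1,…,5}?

|PF| = (5+1−5)·(5+1)^{5−1} = 1 · 1296 = 1296 [KW]
Example (1,4,5,5,5) → sorted (1,4,5,5,5): b_2=4>2, not a PF.
So 3125 − 1296 = 1829 fail.

1829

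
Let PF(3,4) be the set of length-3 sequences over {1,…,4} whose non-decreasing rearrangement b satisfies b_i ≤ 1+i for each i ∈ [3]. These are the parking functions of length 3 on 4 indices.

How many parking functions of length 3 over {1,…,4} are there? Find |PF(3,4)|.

|PF| = (4−3+1)·(4+1)^(3−1) = 2·25 = 50
E.g. (4,3,1) → sorted (1,3,4): b_i ≤ 1+i ∀i, a PF.

50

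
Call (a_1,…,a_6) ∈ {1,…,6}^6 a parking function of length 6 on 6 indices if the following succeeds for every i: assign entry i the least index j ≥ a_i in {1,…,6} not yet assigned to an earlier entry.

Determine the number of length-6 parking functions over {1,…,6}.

|PF| = 1·7^5 = 1×16807 = 16807 (Pollak)
Check (1,2,2,6,3,1) → sorted (1,1,2,2,3,6): b_i ≤ i ∀i, a PF.

16807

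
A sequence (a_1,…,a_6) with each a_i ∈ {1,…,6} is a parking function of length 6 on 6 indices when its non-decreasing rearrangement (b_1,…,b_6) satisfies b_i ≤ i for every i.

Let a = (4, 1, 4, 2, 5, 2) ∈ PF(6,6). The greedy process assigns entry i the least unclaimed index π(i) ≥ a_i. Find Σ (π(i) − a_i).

Σπ = 21 ({1..6} each once); Σa = 4+1+4+2+5+2 = 18; disp = 21−18 = 3.

3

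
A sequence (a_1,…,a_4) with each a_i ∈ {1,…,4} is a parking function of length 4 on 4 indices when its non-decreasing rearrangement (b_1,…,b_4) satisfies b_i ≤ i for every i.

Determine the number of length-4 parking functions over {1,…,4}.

|PF(4,4)| = (4+1−4)·(4+1)^{4−1} = 1×125 = 125
Example (2,1,1,3) → sorted (1,1,2,3): b_i ≤ i ∀i, a PF.

125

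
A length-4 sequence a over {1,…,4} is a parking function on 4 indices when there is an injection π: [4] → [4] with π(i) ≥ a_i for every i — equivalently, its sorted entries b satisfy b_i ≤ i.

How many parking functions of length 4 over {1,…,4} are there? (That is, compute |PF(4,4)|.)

125

|PF| = 1·5^3 = 1×125 = 125 (Pollak)
One tuple (2,3,1,2) → sorted (1,2,2,3): b_i ≤ i ∀i, a PF.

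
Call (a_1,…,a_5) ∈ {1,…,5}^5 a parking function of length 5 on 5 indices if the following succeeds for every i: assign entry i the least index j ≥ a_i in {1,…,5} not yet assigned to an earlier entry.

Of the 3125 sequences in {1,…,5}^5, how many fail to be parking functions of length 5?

Count = (5−5+1)·(5+1)^(5−1) = 1×1296 = 1296
Example (2,4,5,5,1) → sorted (1,2,4,5,5): b_3=4>3, not a PF.
Total 3125; non-PF = 3125−1296 = 1829

1829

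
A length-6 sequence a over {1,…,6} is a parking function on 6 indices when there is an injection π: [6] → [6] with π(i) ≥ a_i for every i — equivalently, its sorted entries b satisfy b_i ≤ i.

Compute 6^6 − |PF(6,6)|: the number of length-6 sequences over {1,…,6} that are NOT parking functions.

|PF| = (7−6)·7^(6−1) = 1·16807 = 16807 (Pollak)
Example (6,4,6,4,4,4) → sorted (4,4,4,4,6,6): b_1=4>1, not a PF.
Total 46656; non-PF = 46656−16807 = 29849

29849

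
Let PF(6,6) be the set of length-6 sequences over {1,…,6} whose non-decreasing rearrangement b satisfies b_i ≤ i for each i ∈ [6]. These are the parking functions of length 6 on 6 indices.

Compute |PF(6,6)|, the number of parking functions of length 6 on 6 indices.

|PF(6,6)| = 1·7^5 = 1×16807 = 16807
Check (6,1,2,2,5,3) → sorted (1,2,2,3,5,6): b_i ≤ i ∀i, a PF.

16807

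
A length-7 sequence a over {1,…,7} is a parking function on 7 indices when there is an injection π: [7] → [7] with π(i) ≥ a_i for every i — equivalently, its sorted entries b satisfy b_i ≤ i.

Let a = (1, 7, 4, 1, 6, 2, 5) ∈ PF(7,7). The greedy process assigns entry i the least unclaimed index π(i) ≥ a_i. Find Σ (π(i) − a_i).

Σπ = 7·8/2 = 28 (π permutes [7]); Σa = 1+7+4+1+6+2+5 = 26; disp = 28−26 = 2.

2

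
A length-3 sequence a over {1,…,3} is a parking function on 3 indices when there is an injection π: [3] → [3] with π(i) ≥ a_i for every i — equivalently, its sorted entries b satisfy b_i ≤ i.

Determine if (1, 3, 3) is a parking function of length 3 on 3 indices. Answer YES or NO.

NO

Sorted: b = (1, 3, 3).
  b_1=1 ≤ 1
  b_2=3 > 2
  fails at i=2 ⇒ NO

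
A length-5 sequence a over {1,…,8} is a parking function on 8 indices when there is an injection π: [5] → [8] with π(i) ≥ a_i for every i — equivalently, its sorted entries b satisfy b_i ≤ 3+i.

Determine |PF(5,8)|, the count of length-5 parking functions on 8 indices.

26244

Count = 4·9^4 = 4·6561 = 26244
E.g. (1,1,6,5,7) → sorted (1,1,5,6,7): b_i ≤ 3+i ∀i, a PF.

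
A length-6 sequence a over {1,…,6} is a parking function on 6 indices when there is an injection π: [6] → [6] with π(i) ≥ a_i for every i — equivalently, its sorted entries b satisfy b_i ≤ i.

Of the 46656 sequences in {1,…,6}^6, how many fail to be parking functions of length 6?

29849

|PF| = (6−6+1)·(6+1)^(6−1) = 1×16807 = 16807 [KW]
E.g. (6,2,4,6,6,5) → sorted (2,4,5,6,6,6): b_1=2>1, not a PF.
6^6 − 16807 = 46656 − 16807 = 29849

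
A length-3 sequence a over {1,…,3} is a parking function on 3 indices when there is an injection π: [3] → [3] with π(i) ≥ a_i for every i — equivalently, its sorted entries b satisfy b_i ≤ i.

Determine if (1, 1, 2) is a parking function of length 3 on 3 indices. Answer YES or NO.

YES

Sorted: b = (1, 1, 2).
  b_1=1 ≤ 1
  b_2=1 ≤ 2
  b_3=2 ≤ 3
All bounds hold ⇒ YES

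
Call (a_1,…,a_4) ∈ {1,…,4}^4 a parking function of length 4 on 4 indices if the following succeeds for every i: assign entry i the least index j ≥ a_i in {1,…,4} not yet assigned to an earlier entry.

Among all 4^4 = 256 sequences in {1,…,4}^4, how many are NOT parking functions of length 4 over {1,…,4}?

131

|PF| = 1·5^3 = 1 · 125 = 125
Example (3,4,3,3) → sorted (3,3,3,4): b_1=3>1, not a PF.
4^4 − 125 = 256 − 125 = 131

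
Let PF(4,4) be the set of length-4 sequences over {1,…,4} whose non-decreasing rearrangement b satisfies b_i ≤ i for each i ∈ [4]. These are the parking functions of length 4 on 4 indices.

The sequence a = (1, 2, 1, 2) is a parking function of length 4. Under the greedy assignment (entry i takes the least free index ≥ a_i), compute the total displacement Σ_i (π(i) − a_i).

Σπ = 10 ({1..4} each once); Σa = 1+2+1+2 = 6; disp = 10−6 = 4.

4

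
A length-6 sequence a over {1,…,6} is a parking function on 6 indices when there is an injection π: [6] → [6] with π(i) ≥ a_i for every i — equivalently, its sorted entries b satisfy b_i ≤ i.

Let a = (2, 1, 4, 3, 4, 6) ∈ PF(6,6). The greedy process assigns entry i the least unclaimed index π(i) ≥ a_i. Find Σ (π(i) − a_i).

Σπ = 21 ({1..6} each once); Σa = 2+1+4+3+4+6 = 20; disp = 21−20 = 1.

1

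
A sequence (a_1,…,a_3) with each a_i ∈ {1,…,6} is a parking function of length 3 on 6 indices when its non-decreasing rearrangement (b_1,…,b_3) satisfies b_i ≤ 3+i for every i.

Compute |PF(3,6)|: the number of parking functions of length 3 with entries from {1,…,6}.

Count = (7−3)·7^(3−1) = 4×49 = 196 [KW]
One tuple (4,1,2) → sorted (1,2,4): b_i ≤ 3+i ∀i, a PF.

196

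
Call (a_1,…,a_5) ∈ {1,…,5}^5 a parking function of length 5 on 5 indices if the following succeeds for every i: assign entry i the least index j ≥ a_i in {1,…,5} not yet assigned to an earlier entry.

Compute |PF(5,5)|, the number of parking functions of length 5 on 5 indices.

1296

|PF(5,5)| = (5−5+1)·(5+1)^(5−1) = 1 · 1296 = 1296 (Pollak)
Check (2,2,3,3,1) → sorted (1,2,2,3,3): b_i ≤ i ∀i, a PF.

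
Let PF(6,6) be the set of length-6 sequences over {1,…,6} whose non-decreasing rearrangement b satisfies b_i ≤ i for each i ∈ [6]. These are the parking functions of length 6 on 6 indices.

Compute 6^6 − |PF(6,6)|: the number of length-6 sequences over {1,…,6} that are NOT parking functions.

29849

#PF = (6−6+1)·(6+1)^(6−1) = 1 · 16807 = 16807 [KW]
Example (6,6,2,6,4,5) → sorted (2,4,5,6,6,6): b_1=2>1, not a PF.
So 46656 − 16807 = 29849 fail.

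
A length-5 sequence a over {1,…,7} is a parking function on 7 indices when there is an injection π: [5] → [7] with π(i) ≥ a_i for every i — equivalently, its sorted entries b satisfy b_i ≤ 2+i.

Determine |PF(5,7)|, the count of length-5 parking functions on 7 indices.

12288

|PF| = 3·8^4 = 3×4096 = 12288
Example (3,4,5,2,7) → sorted (2,3,4,5,7): b_i ≤ 2+i ∀i, a PF.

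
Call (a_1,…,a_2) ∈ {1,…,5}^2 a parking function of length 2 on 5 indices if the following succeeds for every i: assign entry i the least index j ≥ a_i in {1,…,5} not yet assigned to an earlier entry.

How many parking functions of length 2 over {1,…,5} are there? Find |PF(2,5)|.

|PF(2,5)| = (6−2)·6^(2−1) = 4·6 = 24 (Pollak)
Example (5,1) → sorted (1,5): b_i ≤ 3+i ∀i, a PF.

24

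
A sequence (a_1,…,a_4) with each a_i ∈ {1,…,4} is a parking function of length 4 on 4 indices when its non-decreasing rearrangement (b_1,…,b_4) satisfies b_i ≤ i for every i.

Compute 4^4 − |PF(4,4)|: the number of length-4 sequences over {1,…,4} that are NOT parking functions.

131

|PF| = (4+1−4)·(4+1)^{4−1} = 1×125 = 125 [KW]
Check (4,4,4,4) → sorted (4,4,4,4): b_1=4>1, not a PF.
Total 256; non-PF = 256−125 = 131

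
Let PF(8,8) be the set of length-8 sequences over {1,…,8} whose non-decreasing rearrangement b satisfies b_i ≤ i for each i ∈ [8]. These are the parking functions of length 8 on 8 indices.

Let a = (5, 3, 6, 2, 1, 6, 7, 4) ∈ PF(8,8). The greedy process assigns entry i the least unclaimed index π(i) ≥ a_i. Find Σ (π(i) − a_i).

2

Σπ = 36 ({1..8} each once); Σa = 5+3+6+2+1+6+7+4 = 34; disp = 36−34 = 2.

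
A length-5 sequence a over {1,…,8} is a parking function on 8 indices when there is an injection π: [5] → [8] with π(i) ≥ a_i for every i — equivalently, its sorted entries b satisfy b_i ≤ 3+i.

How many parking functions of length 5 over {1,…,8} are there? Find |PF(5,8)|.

|PF| = (8+1−5)·(8+1)^{5−1} = 4·6561 = 26244 (Pollak)
Example (4,1,4,4,6) → sorted (1,4,4,4,6): b_i ≤ 3+i ∀i, a PF.

26244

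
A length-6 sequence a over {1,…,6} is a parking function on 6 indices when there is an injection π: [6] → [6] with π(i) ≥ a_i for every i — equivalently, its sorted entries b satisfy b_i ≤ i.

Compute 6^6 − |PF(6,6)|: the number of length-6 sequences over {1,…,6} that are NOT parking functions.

29849

#PF = (7−6)·7^(6−1) = 1·16807 = 16807
E.g. (6,4,6,4,5,2) → sorted (2,4,4,5,6,6): b_1=2>1, not a PF.
6^6 − 16807 = 46656 − 16807 = 29849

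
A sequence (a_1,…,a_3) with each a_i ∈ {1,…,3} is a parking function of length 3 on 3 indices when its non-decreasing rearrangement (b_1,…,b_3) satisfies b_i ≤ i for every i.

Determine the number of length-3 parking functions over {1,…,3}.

|PF(3,3)| = (4−3)·4^(3−1) = 1 · 16 = 16 (Konheim–Weiss)
Example (1,1,3) → sorted (1,1,3): b_i ≤ i ∀i, a PF.

16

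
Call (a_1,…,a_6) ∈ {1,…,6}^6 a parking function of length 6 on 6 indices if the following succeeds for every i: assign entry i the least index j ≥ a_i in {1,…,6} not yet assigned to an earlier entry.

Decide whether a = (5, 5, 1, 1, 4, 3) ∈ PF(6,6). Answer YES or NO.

YES

Rearranged: b = (1, 1, 3, 4, 5, 5).
  b_1=1 ≤ 1
  b_2=1 ≤ 2
  b_3=3 ≤ 3
  b_4=4 ≤ 4
  b_5=5 ≤ 5
  b_6=5 ≤ 6
All bounds hold ⇒ YES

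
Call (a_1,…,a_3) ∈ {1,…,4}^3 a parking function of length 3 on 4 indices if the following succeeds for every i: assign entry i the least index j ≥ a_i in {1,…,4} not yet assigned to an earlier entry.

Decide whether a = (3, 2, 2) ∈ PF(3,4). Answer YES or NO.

Sorted: b = (2, 2, 3).
  b_1=2 ≤ 2
  b_2=2 ≤ 3
  b_3=3 ≤ 4
All bounds hold ⇒ YES

YES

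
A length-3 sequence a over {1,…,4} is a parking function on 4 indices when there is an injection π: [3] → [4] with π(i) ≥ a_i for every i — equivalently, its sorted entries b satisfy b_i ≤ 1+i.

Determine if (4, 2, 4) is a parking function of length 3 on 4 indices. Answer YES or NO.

NO

Order a: b = (2, 4, 4).
  b_1=2 ≤ 2
  b_2=4 > 3
  fails at i=2 ⇒ NO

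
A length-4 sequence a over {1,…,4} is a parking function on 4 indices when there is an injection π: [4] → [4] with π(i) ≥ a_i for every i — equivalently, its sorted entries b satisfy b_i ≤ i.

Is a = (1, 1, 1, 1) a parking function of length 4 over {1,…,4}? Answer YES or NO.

YES

Rearranged: b = (1, 1, 1, 1).
  b_1=1 ≤ 1
  b_2=1 ≤ 2
  b_3=1 ≤ 3
  b_4=1 ≤ 4
All bounds hold ⇒ YES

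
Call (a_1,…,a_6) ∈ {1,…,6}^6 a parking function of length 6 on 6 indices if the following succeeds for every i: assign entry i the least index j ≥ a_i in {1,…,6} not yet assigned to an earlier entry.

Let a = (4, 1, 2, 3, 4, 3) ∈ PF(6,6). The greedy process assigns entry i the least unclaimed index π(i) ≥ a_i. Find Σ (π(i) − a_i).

Σπ(i) = 1+…+6 = 21; Σa = 4+1+2+3+4+3 = 17; disp = 21−17 = 4.

4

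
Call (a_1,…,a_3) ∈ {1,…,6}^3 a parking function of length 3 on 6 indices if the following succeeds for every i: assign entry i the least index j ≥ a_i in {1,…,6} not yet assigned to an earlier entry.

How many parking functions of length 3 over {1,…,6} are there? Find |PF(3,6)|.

196

|PF(3,6)| = (6+1−3)·(6+1)^{3−1} = 4 · 49 = 196 [KW]
One tuple (5,3,3) → sorted (3,3,5): b_i ≤ 3+i ∀i, a PF.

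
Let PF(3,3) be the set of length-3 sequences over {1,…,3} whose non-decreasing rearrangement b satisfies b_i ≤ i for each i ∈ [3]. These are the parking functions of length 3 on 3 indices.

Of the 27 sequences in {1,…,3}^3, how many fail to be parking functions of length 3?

Count = 1·4^2 = 1·16 = 16 [KW]
E.g. (3,3,1) → sorted (1,3,3): b_2=3>2, not a PF.
3^3 − 16 = 27 − 16 = 11

11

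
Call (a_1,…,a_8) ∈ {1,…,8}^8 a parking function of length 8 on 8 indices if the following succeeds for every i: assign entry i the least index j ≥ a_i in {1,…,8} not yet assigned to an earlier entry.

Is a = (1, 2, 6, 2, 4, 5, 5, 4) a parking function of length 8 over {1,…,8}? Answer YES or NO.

YES

Sorted: b = (1, 2, 2, 4, 4, 5, 5, 6).
  b_1=1 ≤ 1
  b_2=2 ≤ 2
  b_3=2 ≤ 3
  b_4=4 ≤ 4
  b_5=4 ≤ 5
  b_6=5 ≤ 6
  b_7=5 ≤ 7
  b_8=6 ≤ 8
All bounds hold ⇒ YES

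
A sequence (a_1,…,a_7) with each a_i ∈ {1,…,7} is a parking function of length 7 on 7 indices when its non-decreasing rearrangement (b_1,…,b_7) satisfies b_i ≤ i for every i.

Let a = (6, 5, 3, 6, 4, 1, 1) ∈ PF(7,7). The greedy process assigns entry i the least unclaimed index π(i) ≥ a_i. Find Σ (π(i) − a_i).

2

Σπ = 28 ({1..7} each once); Σa = 6+5+3+6+4+1+1 = 26; disp = 28−26 = 2.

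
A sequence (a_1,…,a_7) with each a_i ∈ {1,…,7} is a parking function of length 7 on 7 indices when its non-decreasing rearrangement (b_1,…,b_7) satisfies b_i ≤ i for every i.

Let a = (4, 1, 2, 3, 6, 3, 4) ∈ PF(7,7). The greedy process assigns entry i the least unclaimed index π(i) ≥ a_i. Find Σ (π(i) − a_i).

Σπ(i) = 1+…+7 = 28; Σa = 4+1+2+3+6+3+4 = 23; disp = 28−23 = 5.

5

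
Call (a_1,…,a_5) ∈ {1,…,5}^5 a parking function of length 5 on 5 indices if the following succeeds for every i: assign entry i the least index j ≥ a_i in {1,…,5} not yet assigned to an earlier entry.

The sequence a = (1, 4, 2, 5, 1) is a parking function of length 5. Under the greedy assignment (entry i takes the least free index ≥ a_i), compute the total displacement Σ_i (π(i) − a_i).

Σπ = 5·6/2 = 15 (π permutes [5]); Σa = 1+4+2+5+1 = 13; disp = 15−13 = 2.

2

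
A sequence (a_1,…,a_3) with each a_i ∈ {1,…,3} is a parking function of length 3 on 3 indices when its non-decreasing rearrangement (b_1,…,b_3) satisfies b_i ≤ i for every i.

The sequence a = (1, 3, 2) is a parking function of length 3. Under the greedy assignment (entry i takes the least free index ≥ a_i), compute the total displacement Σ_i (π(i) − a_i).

0

Σπ(i) = 1+…+3 = 6; Σa = 1+3+2 = 6; disp = 6−6 = 0.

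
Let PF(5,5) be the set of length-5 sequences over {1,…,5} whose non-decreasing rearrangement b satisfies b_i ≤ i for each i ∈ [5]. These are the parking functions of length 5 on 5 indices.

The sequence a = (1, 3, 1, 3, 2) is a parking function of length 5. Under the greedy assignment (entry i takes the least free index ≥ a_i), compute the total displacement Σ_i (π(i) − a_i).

Σπ = 5·6/2 = 15 (π permutes [5]); Σa = 1+3+1+3+2 = 10; disp = 15−10 = 5.

5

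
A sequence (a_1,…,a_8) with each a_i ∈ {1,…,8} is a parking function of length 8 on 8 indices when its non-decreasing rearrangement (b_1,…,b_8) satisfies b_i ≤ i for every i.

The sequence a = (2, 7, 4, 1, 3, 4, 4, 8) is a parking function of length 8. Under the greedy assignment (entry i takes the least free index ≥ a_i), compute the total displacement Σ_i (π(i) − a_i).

3

Σπ = 8·9/2 = 36 (π permutes [8]); Σa = 2+7+4+1+3+4+4+8 = 33; disp = 36−33 = 3.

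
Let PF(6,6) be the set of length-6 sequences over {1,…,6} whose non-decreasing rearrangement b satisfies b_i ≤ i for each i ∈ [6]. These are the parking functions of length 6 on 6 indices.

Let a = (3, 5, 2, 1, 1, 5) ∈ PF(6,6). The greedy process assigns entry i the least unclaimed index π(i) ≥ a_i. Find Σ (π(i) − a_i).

Σπ = 21 ({1..6} each once); Σa = 3+5+2+1+1+5 = 17; disp = 21−17 = 4.

4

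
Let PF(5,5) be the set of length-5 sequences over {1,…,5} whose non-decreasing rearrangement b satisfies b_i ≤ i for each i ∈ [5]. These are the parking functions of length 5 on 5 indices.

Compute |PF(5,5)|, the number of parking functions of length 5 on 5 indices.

1296

|PF| = (6−5)·6^(5−1) = 1·1296 = 1296
Check (1,3,3,5,1) → sorted (1,1,3,3,5): b_i ≤ i ∀i, a PF.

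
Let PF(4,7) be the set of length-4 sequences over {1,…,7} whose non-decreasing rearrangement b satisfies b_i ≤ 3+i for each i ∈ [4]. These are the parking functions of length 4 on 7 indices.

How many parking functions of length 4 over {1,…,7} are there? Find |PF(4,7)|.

2048

#PF = (8−4)·8^(4−1) = 4 · 512 = 2048 [KW]
Example (5,3,5,7) → sorted (3,5,5,7): b_i ≤ 3+i ∀i, a PF.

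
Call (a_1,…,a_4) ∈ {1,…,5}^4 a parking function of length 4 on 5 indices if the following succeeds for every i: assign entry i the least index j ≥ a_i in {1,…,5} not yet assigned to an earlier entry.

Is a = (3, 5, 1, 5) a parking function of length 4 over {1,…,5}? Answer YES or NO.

Order a: b = (1, 3, 5, 5).
  b_1=1 ≤ 2
  b_2=3 ≤ 3
  b_3=5 > 4
  fails at i=3 ⇒ NO

NO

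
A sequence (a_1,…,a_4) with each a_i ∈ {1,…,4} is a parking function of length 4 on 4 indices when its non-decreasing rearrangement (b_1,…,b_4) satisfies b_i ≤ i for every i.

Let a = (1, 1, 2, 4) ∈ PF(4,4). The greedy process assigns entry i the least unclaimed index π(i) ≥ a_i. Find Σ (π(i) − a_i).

Σπ(i) = 1+…+4 = 10; Σa = 1+1+2+4 = 8; disp = 10−8 = 2.

2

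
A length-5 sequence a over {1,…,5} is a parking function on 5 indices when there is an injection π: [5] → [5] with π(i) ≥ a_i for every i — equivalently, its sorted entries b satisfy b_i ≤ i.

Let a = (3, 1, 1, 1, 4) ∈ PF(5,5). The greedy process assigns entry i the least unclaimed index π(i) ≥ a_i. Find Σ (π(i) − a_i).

5

Σπ = 5·6/2 = 15 (π permutes [5]); Σa = 3+1+1+1+4 = 10; disp = 15−10 = 5.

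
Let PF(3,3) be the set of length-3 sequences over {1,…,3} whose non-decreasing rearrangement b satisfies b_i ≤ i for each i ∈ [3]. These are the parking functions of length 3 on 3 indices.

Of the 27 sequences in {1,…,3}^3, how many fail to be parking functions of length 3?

|PF(3,3)| = 1·4^2 = 1×16 = 16 (Pollak)
Check (3,3,3) → sorted (3,3,3): b_1=3>1, not a PF.
Total 27; non-PF = 27−16 = 11

11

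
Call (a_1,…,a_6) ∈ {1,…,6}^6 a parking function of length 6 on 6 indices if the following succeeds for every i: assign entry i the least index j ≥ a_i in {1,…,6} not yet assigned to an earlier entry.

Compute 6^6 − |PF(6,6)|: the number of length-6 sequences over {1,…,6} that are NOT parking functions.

#PF = (6−6+1)·(6+1)^(6−1) = 1·16807 = 16807 [KW]
Check (2,5,5,4,5,5) → sorted (2,4,5,5,5,5): b_1=2>1, not a PF.
So 46656 − 16807 = 29849 fail.

29849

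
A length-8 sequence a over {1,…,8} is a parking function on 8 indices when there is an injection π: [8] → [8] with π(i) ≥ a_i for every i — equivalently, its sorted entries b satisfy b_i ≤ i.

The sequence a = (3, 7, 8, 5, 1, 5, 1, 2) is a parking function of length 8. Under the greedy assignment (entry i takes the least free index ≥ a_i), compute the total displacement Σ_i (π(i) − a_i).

Σπ = 8·9/2 = 36 (π permutes [8]); Σa = 3+7+8+5+1+5+1+2 = 32; disp = 36−32 = 4.

4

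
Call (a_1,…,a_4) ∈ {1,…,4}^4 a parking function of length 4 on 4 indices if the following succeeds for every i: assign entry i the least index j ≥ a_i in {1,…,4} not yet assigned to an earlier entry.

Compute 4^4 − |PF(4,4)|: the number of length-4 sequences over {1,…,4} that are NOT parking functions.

|PF| = (4+1−4)·(4+1)^{4−1} = 1×125 = 125 (Pollak)
One tuple (4,1,3,4) → sorted (1,3,4,4): b_2=3>2, not a PF.
4^4 − 125 = 256 − 125 = 131

131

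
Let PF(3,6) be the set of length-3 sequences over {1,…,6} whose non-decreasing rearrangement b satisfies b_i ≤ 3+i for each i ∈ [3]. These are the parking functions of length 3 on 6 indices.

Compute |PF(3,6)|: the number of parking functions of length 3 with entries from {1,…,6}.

Count = (6+1−3)·(6+1)^{3−1} = 4·49 = 196 (Pollak)
E.g. (1,1,4) → sorted (1,1,4): b_i ≤ 3+i ∀i, a PF.

196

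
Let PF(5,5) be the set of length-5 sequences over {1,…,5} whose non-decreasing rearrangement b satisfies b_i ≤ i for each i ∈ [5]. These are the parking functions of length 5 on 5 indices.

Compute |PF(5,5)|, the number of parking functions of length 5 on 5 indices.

1296

Count = (5+1−5)·(5+1)^{5−1} = 1 · 1296 = 1296 (Pollak)
Example (4,1,3,3,1) → sorted (1,1,3,3,4): b_i ≤ i ∀i, a PF.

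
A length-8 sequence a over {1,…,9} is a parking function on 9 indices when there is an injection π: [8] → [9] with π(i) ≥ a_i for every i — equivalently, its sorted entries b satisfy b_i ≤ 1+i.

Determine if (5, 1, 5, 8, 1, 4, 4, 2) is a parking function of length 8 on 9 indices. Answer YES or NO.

YES

Sorted: b = (1, 1, 2, 4, 4, 5, 5, 8).
  b_1=1 ≤ 2
  b_2=1 ≤ 3
  b_3=2 ≤ 4
  b_4=4 ≤ 5
  b_5=4 ≤ 6
  b_6=5 ≤ 7
  b_7=5 ≤ 8
  b_8=8 ≤ 9
All bounds hold ⇒ YES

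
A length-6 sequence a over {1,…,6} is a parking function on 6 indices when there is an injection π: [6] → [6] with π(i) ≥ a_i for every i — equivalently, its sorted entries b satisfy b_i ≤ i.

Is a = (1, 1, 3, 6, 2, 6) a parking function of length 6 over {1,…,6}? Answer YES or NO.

Order a: b = (1, 1, 2, 3, 6, 6).
  b_1=1 ≤ 1
  b_2=1 ≤ 2
  b_3=2 ≤ 3
  b_4=3 ≤ 4
  b_5=6 > 5
  fails at i=5 ⇒ NO

NO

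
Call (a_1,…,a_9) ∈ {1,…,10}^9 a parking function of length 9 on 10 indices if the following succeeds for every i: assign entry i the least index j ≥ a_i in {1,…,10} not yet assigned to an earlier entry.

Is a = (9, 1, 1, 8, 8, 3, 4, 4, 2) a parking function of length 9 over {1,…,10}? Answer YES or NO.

Rearranged: b = (1, 1, 2, 3, 4, 4, 8, 8, 9).
  b_1=1 ≤ 2
  b_2=1 ≤ 3
  b_3=2 ≤ 4
  b_4=3 ≤ 5
  b_5=4 ≤ 6
  b_6=4 ≤ 7
  b_7=8 ≤ 8
  b_8=8 ≤ 9
  b_9=9 ≤ 10
All bounds hold ⇒ YES

YES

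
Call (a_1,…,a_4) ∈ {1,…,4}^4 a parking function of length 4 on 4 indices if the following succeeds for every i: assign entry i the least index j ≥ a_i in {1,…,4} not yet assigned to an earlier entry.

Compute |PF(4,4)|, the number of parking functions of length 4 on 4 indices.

125

#PF = (5−4)·5^(4−1) = 1·125 = 125 [KW]
E.g. (4,1,2,3) → sorted (1,2,3,4): b_i ≤ i ∀i, a PF.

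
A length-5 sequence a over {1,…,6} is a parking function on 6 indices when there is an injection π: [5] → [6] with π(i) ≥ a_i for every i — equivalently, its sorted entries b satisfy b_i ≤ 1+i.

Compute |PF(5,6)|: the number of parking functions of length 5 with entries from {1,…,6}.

4802

|PF(5,6)| = 2·7^4 = 2·2401 = 4802 [KW]
Check (4,1,1,3,3) → sorted (1,1,3,3,4): b_i ≤ 1+i ∀i, a PF.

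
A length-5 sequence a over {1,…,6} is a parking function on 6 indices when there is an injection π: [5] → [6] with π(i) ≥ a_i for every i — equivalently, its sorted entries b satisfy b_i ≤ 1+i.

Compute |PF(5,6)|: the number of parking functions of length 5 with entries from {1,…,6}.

4802

|PF(5,6)| = (6+1−5)·(6+1)^{5−1} = 2·2401 = 4802 (Konheim–Weiss)
One tuple (6,4,3,2,4) → sorted (2,3,4,4,6): b_i ≤ 1+i ∀i, a PF.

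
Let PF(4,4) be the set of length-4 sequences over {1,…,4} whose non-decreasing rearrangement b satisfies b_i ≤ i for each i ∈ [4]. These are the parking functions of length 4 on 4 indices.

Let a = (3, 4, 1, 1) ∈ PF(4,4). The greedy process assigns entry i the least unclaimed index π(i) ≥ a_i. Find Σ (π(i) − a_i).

1

Σπ = 4·5/2 = 10 (π permutes [4]); Σa = 3+4+1+1 = 9; disp = 10−9 = 1.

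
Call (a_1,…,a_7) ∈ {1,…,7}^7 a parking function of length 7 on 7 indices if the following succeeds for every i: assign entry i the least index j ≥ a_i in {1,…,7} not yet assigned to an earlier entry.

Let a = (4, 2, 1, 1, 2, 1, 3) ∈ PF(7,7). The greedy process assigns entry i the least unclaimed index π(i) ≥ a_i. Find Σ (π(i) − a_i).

14

Σπ = 28 ({1..7} each once); Σa = 4+2+1+1+2+1+3 = 14; disp = 28−14 = 14.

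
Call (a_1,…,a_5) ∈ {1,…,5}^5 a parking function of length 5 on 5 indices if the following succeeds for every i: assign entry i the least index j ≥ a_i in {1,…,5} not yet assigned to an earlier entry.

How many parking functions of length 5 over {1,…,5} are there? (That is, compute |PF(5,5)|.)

1296

Count = (6−5)·6^(5−1) = 1×1296 = 1296 (Konheim–Weiss)
Check (1,1,1,1,2) → sorted (1,1,1,1,2): b_i ≤ i ∀i, a PF.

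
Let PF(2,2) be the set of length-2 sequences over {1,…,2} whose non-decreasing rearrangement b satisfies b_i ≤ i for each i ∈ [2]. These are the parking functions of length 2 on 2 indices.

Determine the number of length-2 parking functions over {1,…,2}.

3

|PF| = 1·3^1 = 1×3 = 3 [KW]
One tuple (2,1) → sorted (1,2): b_i ≤ i ∀i, a PF.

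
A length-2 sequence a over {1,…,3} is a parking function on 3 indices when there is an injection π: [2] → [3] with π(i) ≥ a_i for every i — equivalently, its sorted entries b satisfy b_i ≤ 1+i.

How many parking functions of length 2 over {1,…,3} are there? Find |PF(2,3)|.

#PF = (4−2)·4^(2−1) = 2 · 4 = 8 (Pollak)
Check (1,2) → sorted (1,2): b_i ≤ 1+i ∀i, a PF.

8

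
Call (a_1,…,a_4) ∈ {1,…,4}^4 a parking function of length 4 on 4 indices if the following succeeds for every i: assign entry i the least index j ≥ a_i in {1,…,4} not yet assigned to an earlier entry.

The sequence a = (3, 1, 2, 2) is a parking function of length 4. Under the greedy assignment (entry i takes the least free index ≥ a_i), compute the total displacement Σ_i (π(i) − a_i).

2

Σπ = 10 ({1..4} each once); Σa = 3+1+2+2 = 8; disp = 10−8 = 2.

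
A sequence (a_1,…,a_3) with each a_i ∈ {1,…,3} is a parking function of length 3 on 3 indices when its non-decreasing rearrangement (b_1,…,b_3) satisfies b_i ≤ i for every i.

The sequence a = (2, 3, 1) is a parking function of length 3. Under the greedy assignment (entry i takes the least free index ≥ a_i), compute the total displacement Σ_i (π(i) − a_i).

0

Σπ(i) = 1+…+3 = 6; Σa = 2+3+1 = 6; disp = 6−6 = 0.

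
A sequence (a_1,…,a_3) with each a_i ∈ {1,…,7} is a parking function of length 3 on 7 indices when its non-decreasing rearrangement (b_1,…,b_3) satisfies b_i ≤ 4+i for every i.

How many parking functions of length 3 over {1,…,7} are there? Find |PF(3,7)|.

#PF = 5·8^2 = 5·64 = 320 [KW]
Check (6,1,2) → sorted (1,2,6): b_i ≤ 4+i ∀i, a PF.

320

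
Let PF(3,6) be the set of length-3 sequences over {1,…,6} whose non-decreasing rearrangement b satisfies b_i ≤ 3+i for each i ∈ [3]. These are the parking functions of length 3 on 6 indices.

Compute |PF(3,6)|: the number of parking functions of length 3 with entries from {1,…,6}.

|PF| = (6−3+1)·(6+1)^(3−1) = 4 · 49 = 196
E.g. (5,2,6) → sorted (2,5,6): b_i ≤ 3+i ∀i, a PF.

196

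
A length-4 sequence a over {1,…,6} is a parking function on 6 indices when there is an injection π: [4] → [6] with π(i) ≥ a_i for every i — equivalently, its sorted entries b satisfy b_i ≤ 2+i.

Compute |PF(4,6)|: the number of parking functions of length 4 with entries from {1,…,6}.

|PF| = 3·7^3 = 3 · 343 = 1029 (Pollak)
E.g. (5,1,1,5) → sorted (1,1,5,5): b_i ≤ 2+i ∀i, a PF.

1029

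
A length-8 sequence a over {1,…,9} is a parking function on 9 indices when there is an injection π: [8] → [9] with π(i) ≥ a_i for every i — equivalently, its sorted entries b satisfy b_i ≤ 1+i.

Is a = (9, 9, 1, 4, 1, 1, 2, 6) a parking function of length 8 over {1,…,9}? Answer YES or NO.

NO

Rearranged: b = (1, 1, 1, 2, 4, 6, 9, 9).
  b_1=1 ≤ 2
  b_2=1 ≤ 3
  b_3=1 ≤ 4
  b_4=2 ≤ 5
  b_5=4 ≤ 6
  b_6=6 ≤ 7
  b_7=9 > 8
  fails at i=7 ⇒ NO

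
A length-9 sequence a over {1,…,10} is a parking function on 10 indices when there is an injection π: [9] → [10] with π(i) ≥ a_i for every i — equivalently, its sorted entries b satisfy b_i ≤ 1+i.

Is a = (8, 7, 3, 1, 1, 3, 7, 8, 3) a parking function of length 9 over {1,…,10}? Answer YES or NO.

Rearranged: b = (1, 1, 3, 3, 3, 7, 7, 8, 8).
  b_1=1 ≤ 2
  b_2=1 ≤ 3
  b_3=3 ≤ 4
  b_4=3 ≤ 5
  b_5=3 ≤ 6
  b_6=7 ≤ 7
  b_7=7 ≤ 8
  b_8=8 ≤ 9
  b_9=8 ≤ 10
All bounds hold ⇒ YES

YES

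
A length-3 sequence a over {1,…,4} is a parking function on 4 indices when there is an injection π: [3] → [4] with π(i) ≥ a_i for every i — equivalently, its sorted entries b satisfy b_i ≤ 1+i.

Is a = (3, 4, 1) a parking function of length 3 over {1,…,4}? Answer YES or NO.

YES

Rearranged: b = (1, 3, 4).
  b_1=1 ≤ 2
  b_2=3 ≤ 3
  b_3=4 ≤ 4
All bounds hold ⇒ YES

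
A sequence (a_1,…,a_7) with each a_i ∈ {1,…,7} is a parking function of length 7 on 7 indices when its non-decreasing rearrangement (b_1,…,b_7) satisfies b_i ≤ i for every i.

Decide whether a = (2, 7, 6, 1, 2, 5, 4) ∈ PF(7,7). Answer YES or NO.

YES

Rearranged: b = (1, 2, 2, 4, 5, 6, 7).
  b_1=1 ≤ 1
  b_2=2 ≤ 2
  b_3=2 ≤ 3
  b_4=4 ≤ 4
  b_5=5 ≤ 5
  b_6=6 ≤ 6
  b_7=7 ≤ 7
All bounds hold ⇒ YES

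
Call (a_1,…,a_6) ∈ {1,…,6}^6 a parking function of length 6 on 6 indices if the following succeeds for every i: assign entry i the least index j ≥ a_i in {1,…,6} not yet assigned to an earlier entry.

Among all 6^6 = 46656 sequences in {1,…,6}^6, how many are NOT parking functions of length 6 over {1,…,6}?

29849

|PF| = (6−6+1)·(6+1)^(6−1) = 1·16807 = 16807 (Konheim–Weiss)
E.g. (3,3,5,5,4,4) → sorted (3,3,4,4,5,5): b_1=3>1, not a PF.
So 46656 − 16807 = 29849 fail.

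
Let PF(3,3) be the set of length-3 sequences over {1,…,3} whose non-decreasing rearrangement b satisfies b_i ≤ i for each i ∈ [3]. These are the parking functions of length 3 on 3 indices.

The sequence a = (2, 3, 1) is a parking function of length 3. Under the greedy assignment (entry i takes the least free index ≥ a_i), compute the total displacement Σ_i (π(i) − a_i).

Σπ(i) = 1+…+3 = 6; Σa = 2+3+1 = 6; disp = 6−6 = 0.

0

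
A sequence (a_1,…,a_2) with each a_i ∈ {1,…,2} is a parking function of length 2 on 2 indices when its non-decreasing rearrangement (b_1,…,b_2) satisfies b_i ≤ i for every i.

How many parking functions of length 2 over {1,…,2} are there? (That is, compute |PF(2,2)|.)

3

Count = 1·3^1 = 1·3 = 3 [KW]
Example (2,1) → sorted (1,2): b_i ≤ i ∀i, a PF.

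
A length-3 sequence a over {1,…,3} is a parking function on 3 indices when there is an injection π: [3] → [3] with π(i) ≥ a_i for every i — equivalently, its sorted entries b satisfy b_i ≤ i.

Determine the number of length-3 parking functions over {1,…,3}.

Count = (3+1−3)·(3+1)^{3−1} = 1×16 = 16
E.g. (1,1,1) → sorted (1,1,1): b_i ≤ i ∀i, a PF.

16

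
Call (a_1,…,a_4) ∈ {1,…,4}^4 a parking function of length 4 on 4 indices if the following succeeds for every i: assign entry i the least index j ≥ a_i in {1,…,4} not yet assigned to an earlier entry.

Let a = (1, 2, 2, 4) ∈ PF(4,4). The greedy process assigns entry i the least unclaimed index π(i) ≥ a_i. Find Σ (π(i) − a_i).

Σπ = 4·5/2 = 10 (π permutes [4]); Σa = 1+2+2+4 = 9; disp = 10−9 = 1.

1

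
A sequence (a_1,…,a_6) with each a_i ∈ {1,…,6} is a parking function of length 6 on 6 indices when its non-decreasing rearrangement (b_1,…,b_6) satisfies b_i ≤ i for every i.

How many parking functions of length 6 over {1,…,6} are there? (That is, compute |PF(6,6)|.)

16807

#PF = 1·7^5 = 1 · 16807 = 16807 (Pollak)
One tuple (4,1,1,1,3,5) → sorted (1,1,1,3,4,5): b_i ≤ i ∀i, a PF.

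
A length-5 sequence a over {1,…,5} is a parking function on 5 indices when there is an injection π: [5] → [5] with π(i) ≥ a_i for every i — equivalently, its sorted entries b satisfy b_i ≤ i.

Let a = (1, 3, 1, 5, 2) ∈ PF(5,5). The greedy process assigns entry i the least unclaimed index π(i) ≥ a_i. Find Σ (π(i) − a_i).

Σπ = 15 ({1..5} each once); Σa = 1+3+1+5+2 = 12; disp = 15−12 = 3.

3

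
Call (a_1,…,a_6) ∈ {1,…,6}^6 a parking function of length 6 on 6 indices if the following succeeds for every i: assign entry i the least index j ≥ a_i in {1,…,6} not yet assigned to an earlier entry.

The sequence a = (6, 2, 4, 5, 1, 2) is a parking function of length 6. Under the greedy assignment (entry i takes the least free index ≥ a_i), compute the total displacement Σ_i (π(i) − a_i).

Σπ = 21 ({1..6} each once); Σa = 6+2+4+5+1+2 = 20; disp = 21−20 = 1.

1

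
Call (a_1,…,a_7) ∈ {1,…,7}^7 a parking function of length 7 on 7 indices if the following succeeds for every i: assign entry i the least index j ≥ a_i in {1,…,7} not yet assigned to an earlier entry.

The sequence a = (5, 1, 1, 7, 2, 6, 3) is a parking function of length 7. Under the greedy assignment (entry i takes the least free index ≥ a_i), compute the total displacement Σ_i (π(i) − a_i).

Σπ = 28 ({1..7} each once); Σa = 5+1+1+7+2+6+3 = 25; disp = 28−25 = 3.

3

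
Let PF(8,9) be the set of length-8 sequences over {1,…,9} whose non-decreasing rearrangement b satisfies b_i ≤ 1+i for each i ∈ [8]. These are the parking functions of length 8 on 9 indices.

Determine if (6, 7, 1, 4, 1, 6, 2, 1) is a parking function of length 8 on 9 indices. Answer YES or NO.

Sorted: b = (1, 1, 1, 2, 4, 6, 6, 7).
  b_1=1 ≤ 2
  b_2=1 ≤ 3
  b_3=1 ≤ 4
  b_4=2 ≤ 5
  b_5=4 ≤ 6
  b_6=6 ≤ 7
  b_7=6 ≤ 8
  b_8=7 ≤ 9
All bounds hold ⇒ YES

YES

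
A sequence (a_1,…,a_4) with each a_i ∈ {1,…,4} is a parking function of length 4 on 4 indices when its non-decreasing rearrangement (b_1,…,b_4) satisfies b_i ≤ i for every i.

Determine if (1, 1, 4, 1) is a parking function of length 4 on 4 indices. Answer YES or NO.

YES

Order a: b = (1, 1, 1, 4).
  b_1=1 ≤ 1
  b_2=1 ≤ 2
  b_3=1 ≤ 3
  b_4=4 ≤ 4
All bounds hold ⇒ YES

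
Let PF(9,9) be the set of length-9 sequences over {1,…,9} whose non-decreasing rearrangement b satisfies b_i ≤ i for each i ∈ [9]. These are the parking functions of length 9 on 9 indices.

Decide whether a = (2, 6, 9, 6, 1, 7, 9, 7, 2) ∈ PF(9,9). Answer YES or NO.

NO

Rearranged: b = (1, 2, 2, 6, 6, 7, 7, 9, 9).
  b_1=1 ≤ 1
  b_2=2 ≤ 2
  b_3=2 ≤ 3
  b_4=6 > 4
  fails at i=4 ⇒ NO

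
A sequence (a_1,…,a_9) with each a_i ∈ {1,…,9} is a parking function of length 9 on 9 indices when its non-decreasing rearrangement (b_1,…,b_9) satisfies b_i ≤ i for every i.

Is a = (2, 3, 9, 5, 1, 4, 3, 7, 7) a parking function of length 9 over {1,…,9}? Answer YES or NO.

Sorted: b = (1, 2, 3, 3, 4, 5, 7, 7, 9).
  b_1=1 ≤ 1
  b_2=2 ≤ 2
  b_3=3 ≤ 3
  b_4=3 ≤ 4
  b_5=4 ≤ 5
  b_6=5 ≤ 6
  b_7=7 ≤ 7
  b_8=7 ≤ 8
  b_9=9 ≤ 9
All bounds hold ⇒ YES

YES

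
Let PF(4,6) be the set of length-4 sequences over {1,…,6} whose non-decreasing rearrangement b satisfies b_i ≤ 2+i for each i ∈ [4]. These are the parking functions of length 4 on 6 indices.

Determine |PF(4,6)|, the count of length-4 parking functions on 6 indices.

Count = (6+1−4)·(6+1)^{4−1} = 3×343 = 1029 [KW]
Check (4,4,2,3) → sorted (2,3,4,4): b_i ≤ 2+i ∀i, a PF.

1029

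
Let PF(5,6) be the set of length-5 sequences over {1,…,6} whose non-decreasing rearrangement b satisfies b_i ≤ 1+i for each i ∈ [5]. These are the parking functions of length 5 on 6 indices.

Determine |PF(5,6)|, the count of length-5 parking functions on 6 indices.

Count = (6−5+1)·(6+1)^(5−1) = 2·2401 = 4802 (Konheim–Weiss)
One tuple (2,4,2,6,3) → sorted (2,2,3,4,6): b_i ≤ 1+i ∀i, a PF.

4802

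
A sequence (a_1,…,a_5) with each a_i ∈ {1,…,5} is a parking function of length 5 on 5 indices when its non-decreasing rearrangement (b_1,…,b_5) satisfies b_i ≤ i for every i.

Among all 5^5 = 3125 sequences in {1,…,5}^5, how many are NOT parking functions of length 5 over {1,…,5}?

1829

#PF = 1·6^4 = 1 · 1296 = 1296 (Konheim–Weiss)
Check (5,5,4,4,5) → sorted (4,4,5,5,5): b_1=4>1, not a PF.
So 3125 − 1296 = 1829 fail.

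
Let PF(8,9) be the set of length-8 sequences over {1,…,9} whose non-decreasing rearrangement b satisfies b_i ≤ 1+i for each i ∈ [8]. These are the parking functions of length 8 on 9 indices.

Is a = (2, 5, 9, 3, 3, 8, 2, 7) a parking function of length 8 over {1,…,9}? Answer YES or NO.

YES

Rearranged: b = (2, 2, 3, 3, 5, 7, 8, 9).
  b_1=2 ≤ 2
  b_2=2 ≤ 3
  b_3=3 ≤ 4
  b_4=3 ≤ 5
  b_5=5 ≤ 6
  b_6=7 ≤ 7
  b_7=8 ≤ 8
  b_8=9 ≤ 9
All bounds hold ⇒ YES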